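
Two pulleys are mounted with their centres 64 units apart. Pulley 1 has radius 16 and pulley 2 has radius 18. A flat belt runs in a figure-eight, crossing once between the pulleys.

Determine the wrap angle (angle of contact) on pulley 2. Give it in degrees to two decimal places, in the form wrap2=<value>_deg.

wrap2=244.18_deg

crossed belt: β = asin((r1+r2)/C) = asin(34/64) = 32.0900°
wrap1 = wrap2 = π + 2β = 244.1799°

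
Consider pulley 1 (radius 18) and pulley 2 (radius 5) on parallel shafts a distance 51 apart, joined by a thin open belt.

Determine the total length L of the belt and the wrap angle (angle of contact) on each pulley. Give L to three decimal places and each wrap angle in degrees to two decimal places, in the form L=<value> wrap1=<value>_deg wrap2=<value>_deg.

open belt: β = asin((r2−r1)/C) = asin(-13/51) = -14.7678°
wrap1 = π − 2β = 209.5356°
wrap2 = π + 2β = 150.4644°
tangent length = C·cosβ = 49.3153
L = r1·wrap1 + r2·wrap2 + 2·C·cosβ = 18·3.6571 + 5·2.6261 + 2·49.3153 = 177.5887

L=177.589 wrap1=209.54_deg wrap2=150.46_deg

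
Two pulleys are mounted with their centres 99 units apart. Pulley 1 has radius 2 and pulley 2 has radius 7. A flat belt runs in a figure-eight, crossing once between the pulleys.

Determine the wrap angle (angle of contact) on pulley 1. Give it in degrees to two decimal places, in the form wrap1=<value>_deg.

wrap1=190.43_deg

crossed belt: β = asin((r1+r2)/C) = asin(9/99) = 5.2159°
wrap1 = wrap2 = π + 2β = 190.4318°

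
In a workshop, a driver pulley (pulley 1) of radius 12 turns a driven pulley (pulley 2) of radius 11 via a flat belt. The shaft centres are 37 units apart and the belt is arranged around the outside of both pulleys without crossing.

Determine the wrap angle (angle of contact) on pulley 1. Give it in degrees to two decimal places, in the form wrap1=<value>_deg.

open belt: β = asin((r2−r1)/C) = asin(-1/37) = -1.5487°
wrap1 = π − 2β = 183.0974°
wrap2 = π + 2β = 176.9026°

wrap1=183.10_deg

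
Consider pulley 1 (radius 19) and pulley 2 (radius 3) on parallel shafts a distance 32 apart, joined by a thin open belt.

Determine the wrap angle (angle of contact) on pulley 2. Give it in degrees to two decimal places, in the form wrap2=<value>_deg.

wrap2=120.00_deg

open belt: β = asin((r2−r1)/C) = asin(-16/32) = -30.0000°
wrap1 = π − 2β = 240.0000°
wrap2 = π + 2β = 120.0000°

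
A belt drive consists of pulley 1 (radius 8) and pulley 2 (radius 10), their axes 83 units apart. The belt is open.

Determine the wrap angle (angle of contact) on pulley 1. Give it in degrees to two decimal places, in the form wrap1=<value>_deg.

open belt: β = asin((r2−r1)/C) = asin(2/83) = 1.3808°
wrap1 = π − 2β = 177.2385°
wrap2 = π + 2β = 182.7615°

wrap1=177.24_deg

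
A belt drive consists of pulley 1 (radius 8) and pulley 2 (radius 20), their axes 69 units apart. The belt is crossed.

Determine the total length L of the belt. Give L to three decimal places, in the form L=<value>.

crossed belt: β = asin((r1+r2)/C) = asin(28/69) = 23.9411°
wrap1 = wrap2 = π + 2β = 227.8822°
tangent length = C·cosβ = 63.0635
L = (r1+r2)·wrap + 2·C·cosβ = 28·3.9773 + 2·63.0635 = 237.4912

L=237.491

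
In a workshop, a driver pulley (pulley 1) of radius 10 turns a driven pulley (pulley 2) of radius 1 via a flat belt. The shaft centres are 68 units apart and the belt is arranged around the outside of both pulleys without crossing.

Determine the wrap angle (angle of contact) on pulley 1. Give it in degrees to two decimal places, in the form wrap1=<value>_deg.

wrap1=195.21_deg

open belt: β = asin((r2−r1)/C) = asin(-9/68) = -7.6056°
wrap1 = π − 2β = 195.2112°
wrap2 = π + 2β = 164.7888°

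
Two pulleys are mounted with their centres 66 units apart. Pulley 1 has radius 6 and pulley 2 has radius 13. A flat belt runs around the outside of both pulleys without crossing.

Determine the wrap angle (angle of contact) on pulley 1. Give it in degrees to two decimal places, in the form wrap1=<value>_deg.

open belt: β = asin((r2−r1)/C) = asin(7/66) = 6.0883°
wrap1 = π − 2β = 167.8234°
wrap2 = π + 2β = 192.1766°

wrap1=167.82_deg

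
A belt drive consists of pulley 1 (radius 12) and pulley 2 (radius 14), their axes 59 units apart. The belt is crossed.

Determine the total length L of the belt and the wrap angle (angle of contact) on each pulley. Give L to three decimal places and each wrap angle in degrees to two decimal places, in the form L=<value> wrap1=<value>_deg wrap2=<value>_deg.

crossed belt: β = asin((r1+r2)/C) = asin(26/59) = 26.1471°
wrap1 = wrap2 = π + 2β = 232.2943°
tangent length = C·cosβ = 52.9623
L = (r1+r2)·wrap + 2·C·cosβ = 26·4.0543 + 2·52.9623 = 211.3363

L=211.336 wrap1=232.29_deg wrap2=232.29_deg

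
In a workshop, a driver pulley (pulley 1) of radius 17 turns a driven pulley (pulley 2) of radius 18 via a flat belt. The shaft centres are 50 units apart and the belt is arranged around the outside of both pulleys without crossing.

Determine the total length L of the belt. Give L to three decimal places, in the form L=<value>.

L=209.976

open belt: β = asin((r2−r1)/C) = asin(1/50) = 1.1460°
wrap1 = π − 2β = 177.7080°
wrap2 = π + 2β = 182.2920°
tangent length = C·cosβ = 49.9900
L = r1·wrap1 + r2·wrap2 + 2·C·cosβ = 17·3.1016 + 18·3.1816 + 2·49.9900 = 209.9757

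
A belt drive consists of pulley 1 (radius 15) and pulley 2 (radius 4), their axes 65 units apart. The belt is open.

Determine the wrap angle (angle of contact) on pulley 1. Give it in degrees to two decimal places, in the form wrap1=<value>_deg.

wrap1=199.49_deg

open belt: β = asin((r2−r1)/C) = asin(-11/65) = -9.7431°
wrap1 = π − 2β = 199.4862°
wrap2 = π + 2β = 160.5138°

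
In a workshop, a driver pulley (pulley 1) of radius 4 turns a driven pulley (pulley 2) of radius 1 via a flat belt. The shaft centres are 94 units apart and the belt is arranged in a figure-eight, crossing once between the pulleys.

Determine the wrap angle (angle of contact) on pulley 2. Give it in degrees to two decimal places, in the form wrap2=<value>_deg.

wrap2=186.10_deg

crossed belt: β = asin((r1+r2)/C) = asin(5/94) = 3.0491°
wrap1 = wrap2 = π + 2β = 186.0982°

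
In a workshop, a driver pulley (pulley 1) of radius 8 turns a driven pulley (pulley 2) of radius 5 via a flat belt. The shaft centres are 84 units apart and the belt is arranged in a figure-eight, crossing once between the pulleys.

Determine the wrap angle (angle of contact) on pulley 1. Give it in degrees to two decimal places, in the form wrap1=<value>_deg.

wrap1=197.81_deg

crossed belt: β = asin((r1+r2)/C) = asin(13/84) = 8.9030°
wrap1 = wrap2 = π + 2β = 197.8060°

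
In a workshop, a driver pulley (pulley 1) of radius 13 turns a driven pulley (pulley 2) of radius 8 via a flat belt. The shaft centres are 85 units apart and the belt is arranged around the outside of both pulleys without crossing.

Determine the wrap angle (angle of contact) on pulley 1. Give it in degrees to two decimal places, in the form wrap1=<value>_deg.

open belt: β = asin((r2−r1)/C) = asin(-5/85) = -3.3723°
wrap1 = π − 2β = 186.7446°
wrap2 = π + 2β = 173.2554°

wrap1=186.74_deg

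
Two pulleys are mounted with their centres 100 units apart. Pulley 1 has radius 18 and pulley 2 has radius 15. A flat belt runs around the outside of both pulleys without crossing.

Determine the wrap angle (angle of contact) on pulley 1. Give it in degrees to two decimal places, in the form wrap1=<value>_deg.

wrap1=183.44_deg

open belt: β = asin((r2−r1)/C) = asin(-3/100) = -1.7191°
wrap1 = π − 2β = 183.4383°
wrap2 = π + 2β = 176.5617°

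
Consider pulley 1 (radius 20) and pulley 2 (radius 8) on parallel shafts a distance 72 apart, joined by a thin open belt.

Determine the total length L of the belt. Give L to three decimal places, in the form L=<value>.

L=233.969

open belt: β = asin((r2−r1)/C) = asin(-12/72) = -9.5941°
wrap1 = π − 2β = 199.1881°
wrap2 = π + 2β = 160.8119°
tangent length = C·cosβ = 70.9930
L = r1·wrap1 + r2·wrap2 + 2·C·cosβ = 20·3.4765 + 8·2.8067 + 2·70.9930 = 233.9693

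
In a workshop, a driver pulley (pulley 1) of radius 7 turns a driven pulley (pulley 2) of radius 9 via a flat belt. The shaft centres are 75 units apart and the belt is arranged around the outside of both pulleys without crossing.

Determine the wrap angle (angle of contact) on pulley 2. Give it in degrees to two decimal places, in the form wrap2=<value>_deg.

open belt: β = asin((r2−r1)/C) = asin(2/75) = 1.5281°
wrap1 = π − 2β = 176.9439°
wrap2 = π + 2β = 183.0561°

wrap2=183.06_deg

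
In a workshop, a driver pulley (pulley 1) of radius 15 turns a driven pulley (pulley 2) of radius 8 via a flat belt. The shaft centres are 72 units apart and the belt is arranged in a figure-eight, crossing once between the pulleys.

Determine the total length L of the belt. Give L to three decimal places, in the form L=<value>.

crossed belt: β = asin((r1+r2)/C) = asin(23/72) = 18.6293°
wrap1 = wrap2 = π + 2β = 217.2587°
tangent length = C·cosβ = 68.2276
L = (r1+r2)·wrap + 2·C·cosβ = 23·3.7919 + 2·68.2276 = 223.6683

L=223.668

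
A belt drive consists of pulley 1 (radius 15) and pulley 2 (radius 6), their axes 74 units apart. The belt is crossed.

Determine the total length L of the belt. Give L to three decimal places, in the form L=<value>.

L=219.974

crossed belt: β = asin((r1+r2)/C) = asin(21/74) = 16.4862°
wrap1 = wrap2 = π + 2β = 212.9723°
tangent length = C·cosβ = 70.9577
L = (r1+r2)·wrap + 2·C·cosβ = 21·3.7171 + 2·70.9577 = 219.9739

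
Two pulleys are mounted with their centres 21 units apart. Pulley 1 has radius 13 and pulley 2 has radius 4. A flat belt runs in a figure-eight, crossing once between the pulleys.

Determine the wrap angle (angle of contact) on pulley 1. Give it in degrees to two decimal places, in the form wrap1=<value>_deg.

wrap1=288.10_deg

crossed belt: β = asin((r1+r2)/C) = asin(17/21) = 54.0494°
wrap1 = wrap2 = π + 2β = 288.0989°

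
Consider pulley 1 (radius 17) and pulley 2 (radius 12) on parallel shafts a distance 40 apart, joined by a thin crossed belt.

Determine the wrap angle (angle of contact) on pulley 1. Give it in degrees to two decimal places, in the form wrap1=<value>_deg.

crossed belt: β = asin((r1+r2)/C) = asin(29/40) = 46.4688°
wrap1 = wrap2 = π + 2β = 272.9377°

wrap1=272.94_deg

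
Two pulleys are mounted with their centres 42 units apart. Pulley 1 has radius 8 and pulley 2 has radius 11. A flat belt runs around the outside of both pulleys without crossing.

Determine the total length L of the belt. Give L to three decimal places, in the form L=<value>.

L=143.905

open belt: β = asin((r2−r1)/C) = asin(3/42) = 4.0960°
wrap1 = π − 2β = 171.8079°
wrap2 = π + 2β = 188.1921°
tangent length = C·cosβ = 41.8927
L = r1·wrap1 + r2·wrap2 + 2·C·cosβ = 8·2.9986 + 11·3.2846 + 2·41.8927 = 143.9046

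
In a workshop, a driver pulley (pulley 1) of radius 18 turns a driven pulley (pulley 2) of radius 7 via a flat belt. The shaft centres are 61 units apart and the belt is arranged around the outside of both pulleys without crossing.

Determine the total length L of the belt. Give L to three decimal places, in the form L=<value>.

L=202.529

open belt: β = asin((r2−r1)/C) = asin(-11/61) = -10.3889°
wrap1 = π − 2β = 200.7777°
wrap2 = π + 2β = 159.2223°
tangent length = C·cosβ = 60.0000
L = r1·wrap1 + r2·wrap2 + 2·C·cosβ = 18·3.5042 + 7·2.7790 + 2·60.0000 = 202.5289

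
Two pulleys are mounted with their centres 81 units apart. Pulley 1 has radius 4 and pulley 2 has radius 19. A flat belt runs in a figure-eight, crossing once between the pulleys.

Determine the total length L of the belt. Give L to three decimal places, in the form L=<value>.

L=240.832

crossed belt: β = asin((r1+r2)/C) = asin(23/81) = 16.4961°
wrap1 = wrap2 = π + 2β = 212.9923°
tangent length = C·cosβ = 77.6660
L = (r1+r2)·wrap + 2·C·cosβ = 23·3.7174 + 2·77.6660 = 240.8325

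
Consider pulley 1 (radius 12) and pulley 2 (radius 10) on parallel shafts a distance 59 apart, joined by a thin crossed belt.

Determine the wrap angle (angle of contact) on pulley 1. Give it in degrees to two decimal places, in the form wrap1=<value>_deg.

crossed belt: β = asin((r1+r2)/C) = asin(22/59) = 21.8934°
wrap1 = wrap2 = π + 2β = 223.7869°

wrap1=223.79_deg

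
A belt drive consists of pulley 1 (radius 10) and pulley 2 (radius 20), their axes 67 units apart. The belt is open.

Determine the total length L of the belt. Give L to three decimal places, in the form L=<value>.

open belt: β = asin((r2−r1)/C) = asin(10/67) = 8.5837°
wrap1 = π − 2β = 162.8326°
wrap2 = π + 2β = 197.1674°
tangent length = C·cosβ = 66.2495
L = r1·wrap1 + r2·wrap2 + 2·C·cosβ = 10·2.8420 + 20·3.4412 + 2·66.2495 = 229.7431

L=229.743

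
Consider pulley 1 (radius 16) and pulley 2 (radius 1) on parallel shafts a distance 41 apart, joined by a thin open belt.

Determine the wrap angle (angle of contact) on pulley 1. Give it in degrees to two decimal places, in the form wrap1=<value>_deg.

open belt: β = asin((r2−r1)/C) = asin(-15/41) = -21.4601°
wrap1 = π − 2β = 222.9203°
wrap2 = π + 2β = 137.0797°

wrap1=222.92_deg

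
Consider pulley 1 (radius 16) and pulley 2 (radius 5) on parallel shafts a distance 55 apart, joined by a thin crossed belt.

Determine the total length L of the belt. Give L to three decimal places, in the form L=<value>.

L=184.094

crossed belt: β = asin((r1+r2)/C) = asin(21/55) = 22.4464°
wrap1 = wrap2 = π + 2β = 224.8927°
tangent length = C·cosβ = 50.8331
L = (r1+r2)·wrap + 2·C·cosβ = 21·3.9251 + 2·50.8331 = 184.0936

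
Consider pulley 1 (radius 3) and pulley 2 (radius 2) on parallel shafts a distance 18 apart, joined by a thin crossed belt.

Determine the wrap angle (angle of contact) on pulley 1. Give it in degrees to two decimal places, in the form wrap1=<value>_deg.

wrap1=212.26_deg

crossed belt: β = asin((r1+r2)/C) = asin(5/18) = 16.1276°
wrap1 = wrap2 = π + 2β = 212.2552°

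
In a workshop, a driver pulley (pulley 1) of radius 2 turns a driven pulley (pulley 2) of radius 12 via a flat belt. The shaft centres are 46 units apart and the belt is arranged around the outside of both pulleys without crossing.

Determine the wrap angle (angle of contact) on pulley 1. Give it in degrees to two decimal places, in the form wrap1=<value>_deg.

wrap1=154.89_deg

open belt: β = asin((r2−r1)/C) = asin(10/46) = 12.5559°
wrap1 = π − 2β = 154.8883°
wrap2 = π + 2β = 205.1117°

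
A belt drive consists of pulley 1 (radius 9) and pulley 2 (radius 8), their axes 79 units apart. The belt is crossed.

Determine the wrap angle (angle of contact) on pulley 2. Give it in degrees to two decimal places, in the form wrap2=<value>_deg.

crossed belt: β = asin((r1+r2)/C) = asin(17/79) = 12.4267°
wrap1 = wrap2 = π + 2β = 204.8533°

wrap2=204.85_deg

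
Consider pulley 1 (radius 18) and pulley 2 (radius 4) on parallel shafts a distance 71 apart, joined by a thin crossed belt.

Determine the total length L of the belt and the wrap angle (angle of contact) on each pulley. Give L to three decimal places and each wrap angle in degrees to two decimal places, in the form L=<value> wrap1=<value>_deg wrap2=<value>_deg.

L=217.988 wrap1=216.10_deg wrap2=216.10_deg

crossed belt: β = asin((r1+r2)/C) = asin(22/71) = 18.0507°
wrap1 = wrap2 = π + 2β = 216.1015°
tangent length = C·cosβ = 67.5056
L = (r1+r2)·wrap + 2·C·cosβ = 22·3.7717 + 2·67.5056 = 217.9881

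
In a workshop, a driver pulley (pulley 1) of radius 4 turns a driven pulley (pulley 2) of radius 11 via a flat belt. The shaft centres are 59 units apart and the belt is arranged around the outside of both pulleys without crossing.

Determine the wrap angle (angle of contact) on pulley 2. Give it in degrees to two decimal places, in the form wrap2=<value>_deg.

open belt: β = asin((r2−r1)/C) = asin(7/59) = 6.8139°
wrap1 = π − 2β = 166.3723°
wrap2 = π + 2β = 193.6277°

wrap2=193.63_deg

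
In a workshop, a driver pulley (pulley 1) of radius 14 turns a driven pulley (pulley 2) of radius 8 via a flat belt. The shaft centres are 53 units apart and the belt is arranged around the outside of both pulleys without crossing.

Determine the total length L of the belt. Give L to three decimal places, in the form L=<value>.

open belt: β = asin((r2−r1)/C) = asin(-6/53) = -6.5002°
wrap1 = π − 2β = 193.0005°
wrap2 = π + 2β = 166.9995°
tangent length = C·cosβ = 52.6593
L = r1·wrap1 + r2·wrap2 + 2·C·cosβ = 14·3.3685 + 8·2.9147 + 2·52.6593 = 175.7950

L=175.795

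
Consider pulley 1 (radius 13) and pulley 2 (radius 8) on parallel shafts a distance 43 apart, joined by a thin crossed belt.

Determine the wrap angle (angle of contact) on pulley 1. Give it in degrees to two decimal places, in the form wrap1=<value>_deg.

wrap1=238.47_deg

crossed belt: β = asin((r1+r2)/C) = asin(21/43) = 29.2336°
wrap1 = wrap2 = π + 2β = 238.4673°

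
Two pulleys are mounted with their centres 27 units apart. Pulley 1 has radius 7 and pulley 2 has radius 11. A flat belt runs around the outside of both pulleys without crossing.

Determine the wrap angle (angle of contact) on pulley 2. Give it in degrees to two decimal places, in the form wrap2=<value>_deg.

wrap2=197.04_deg

open belt: β = asin((r2−r1)/C) = asin(4/27) = 8.5196°
wrap1 = π − 2β = 162.9608°
wrap2 = π + 2β = 197.0392°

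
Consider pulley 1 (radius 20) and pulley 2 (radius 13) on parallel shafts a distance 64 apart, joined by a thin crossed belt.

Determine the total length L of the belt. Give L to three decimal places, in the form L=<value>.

crossed belt: β = asin((r1+r2)/C) = asin(33/64) = 31.0392°
wrap1 = wrap2 = π + 2β = 242.0785°
tangent length = C·cosβ = 54.8361
L = (r1+r2)·wrap + 2·C·cosβ = 33·4.2251 + 2·54.8361 = 249.0994

L=249.099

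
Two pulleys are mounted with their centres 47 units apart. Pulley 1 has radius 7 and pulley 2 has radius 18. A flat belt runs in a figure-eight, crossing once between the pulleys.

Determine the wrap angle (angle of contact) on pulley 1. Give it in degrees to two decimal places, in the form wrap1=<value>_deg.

crossed belt: β = asin((r1+r2)/C) = asin(25/47) = 32.1349°
wrap1 = wrap2 = π + 2β = 244.2699°

wrap1=244.27_deg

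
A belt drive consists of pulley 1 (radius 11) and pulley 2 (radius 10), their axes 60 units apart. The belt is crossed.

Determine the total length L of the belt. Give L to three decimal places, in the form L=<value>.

L=193.401

crossed belt: β = asin((r1+r2)/C) = asin(21/60) = 20.4873°
wrap1 = wrap2 = π + 2β = 220.9746°
tangent length = C·cosβ = 56.2050
L = (r1+r2)·wrap + 2·C·cosβ = 21·3.8567 + 2·56.2050 = 193.4014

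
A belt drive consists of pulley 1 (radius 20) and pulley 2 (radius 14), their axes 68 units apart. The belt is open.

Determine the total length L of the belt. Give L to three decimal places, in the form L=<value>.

open belt: β = asin((r2−r1)/C) = asin(-6/68) = -5.0621°
wrap1 = π − 2β = 190.1242°
wrap2 = π + 2β = 169.8758°
tangent length = C·cosβ = 67.7348
L = r1·wrap1 + r2·wrap2 + 2·C·cosβ = 20·3.3183 + 14·2.9649 + 2·67.7348 = 243.3439

L=243.344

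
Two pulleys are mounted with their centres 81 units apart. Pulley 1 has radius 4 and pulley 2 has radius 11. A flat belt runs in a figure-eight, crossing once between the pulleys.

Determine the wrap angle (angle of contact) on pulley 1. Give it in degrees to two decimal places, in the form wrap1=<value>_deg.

crossed belt: β = asin((r1+r2)/C) = asin(15/81) = 10.6719°
wrap1 = wrap2 = π + 2β = 201.3439°

wrap1=201.34_deg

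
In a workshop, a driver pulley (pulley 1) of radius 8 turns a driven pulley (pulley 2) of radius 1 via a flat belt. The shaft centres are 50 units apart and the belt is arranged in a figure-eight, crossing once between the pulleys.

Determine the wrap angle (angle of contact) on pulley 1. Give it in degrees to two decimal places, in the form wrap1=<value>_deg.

wrap1=200.74_deg

crossed belt: β = asin((r1+r2)/C) = asin(9/50) = 10.3698°
wrap1 = wrap2 = π + 2β = 200.7395°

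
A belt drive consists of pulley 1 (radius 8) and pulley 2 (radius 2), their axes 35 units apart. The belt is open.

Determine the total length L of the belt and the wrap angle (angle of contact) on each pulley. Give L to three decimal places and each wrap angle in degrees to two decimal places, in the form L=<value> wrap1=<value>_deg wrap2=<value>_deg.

open belt: β = asin((r2−r1)/C) = asin(-6/35) = -9.8709°
wrap1 = π − 2β = 199.7418°
wrap2 = π + 2β = 160.2582°
tangent length = C·cosβ = 34.4819
L = r1·wrap1 + r2·wrap2 + 2·C·cosβ = 8·3.4862 + 2·2.7970 + 2·34.4819 = 102.4470

L=102.447 wrap1=199.74_deg wrap2=160.26_deg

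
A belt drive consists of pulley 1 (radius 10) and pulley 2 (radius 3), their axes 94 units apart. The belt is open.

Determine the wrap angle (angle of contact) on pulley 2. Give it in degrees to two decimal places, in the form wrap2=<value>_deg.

open belt: β = asin((r2−r1)/C) = asin(-7/94) = -4.2707°
wrap1 = π − 2β = 188.5413°
wrap2 = π + 2β = 171.4587°

wrap2=171.46_deg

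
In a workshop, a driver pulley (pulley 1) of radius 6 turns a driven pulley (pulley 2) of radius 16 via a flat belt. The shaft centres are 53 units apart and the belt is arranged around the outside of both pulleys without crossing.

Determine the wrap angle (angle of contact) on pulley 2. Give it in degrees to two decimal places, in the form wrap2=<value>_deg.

open belt: β = asin((r2−r1)/C) = asin(10/53) = 10.8757°
wrap1 = π − 2β = 158.2486°
wrap2 = π + 2β = 201.7514°

wrap2=201.75_deg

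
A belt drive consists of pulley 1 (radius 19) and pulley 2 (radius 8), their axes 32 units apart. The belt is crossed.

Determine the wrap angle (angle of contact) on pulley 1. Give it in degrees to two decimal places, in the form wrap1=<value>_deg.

crossed belt: β = asin((r1+r2)/C) = asin(27/32) = 57.5383°
wrap1 = wrap2 = π + 2β = 295.0765°

wrap1=295.08_deg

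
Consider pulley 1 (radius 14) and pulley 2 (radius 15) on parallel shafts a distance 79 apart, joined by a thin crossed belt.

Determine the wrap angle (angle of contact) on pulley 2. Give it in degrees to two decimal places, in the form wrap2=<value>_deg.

wrap2=223.07_deg

crossed belt: β = asin((r1+r2)/C) = asin(29/79) = 21.5362°
wrap1 = wrap2 = π + 2β = 223.0724°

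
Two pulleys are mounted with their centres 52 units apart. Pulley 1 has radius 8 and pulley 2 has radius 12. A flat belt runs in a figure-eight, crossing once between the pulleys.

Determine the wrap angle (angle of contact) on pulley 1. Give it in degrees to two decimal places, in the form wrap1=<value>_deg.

crossed belt: β = asin((r1+r2)/C) = asin(20/52) = 22.6199°
wrap1 = wrap2 = π + 2β = 225.2397°

wrap1=225.24_deg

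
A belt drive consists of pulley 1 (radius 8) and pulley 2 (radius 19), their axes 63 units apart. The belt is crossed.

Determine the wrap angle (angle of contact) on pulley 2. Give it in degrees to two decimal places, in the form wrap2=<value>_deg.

wrap2=230.75_deg

crossed belt: β = asin((r1+r2)/C) = asin(27/63) = 25.3769°
wrap1 = wrap2 = π + 2β = 230.7539°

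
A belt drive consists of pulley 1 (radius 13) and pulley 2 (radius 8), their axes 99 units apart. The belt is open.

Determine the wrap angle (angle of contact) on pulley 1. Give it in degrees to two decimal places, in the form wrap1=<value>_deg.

open belt: β = asin((r2−r1)/C) = asin(-5/99) = -2.8950°
wrap1 = π − 2β = 185.7899°
wrap2 = π + 2β = 174.2101°

wrap1=185.79_deg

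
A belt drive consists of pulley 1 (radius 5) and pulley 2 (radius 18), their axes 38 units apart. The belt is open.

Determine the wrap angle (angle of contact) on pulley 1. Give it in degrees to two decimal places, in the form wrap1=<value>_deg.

open belt: β = asin((r2−r1)/C) = asin(13/38) = 20.0052°
wrap1 = π − 2β = 139.9896°
wrap2 = π + 2β = 220.0104°

wrap1=139.99_deg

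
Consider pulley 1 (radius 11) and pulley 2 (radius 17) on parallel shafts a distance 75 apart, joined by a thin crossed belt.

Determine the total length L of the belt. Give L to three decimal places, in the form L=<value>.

L=248.545

crossed belt: β = asin((r1+r2)/C) = asin(28/75) = 21.9213°
wrap1 = wrap2 = π + 2β = 223.8427°
tangent length = C·cosβ = 69.5773
L = (r1+r2)·wrap + 2·C·cosβ = 28·3.9068 + 2·69.5773 = 248.5448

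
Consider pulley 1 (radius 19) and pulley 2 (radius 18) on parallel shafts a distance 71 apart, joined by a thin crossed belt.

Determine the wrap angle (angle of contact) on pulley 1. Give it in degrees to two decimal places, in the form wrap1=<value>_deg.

wrap1=242.82_deg

crossed belt: β = asin((r1+r2)/C) = asin(37/71) = 31.4079°
wrap1 = wrap2 = π + 2β = 242.8157°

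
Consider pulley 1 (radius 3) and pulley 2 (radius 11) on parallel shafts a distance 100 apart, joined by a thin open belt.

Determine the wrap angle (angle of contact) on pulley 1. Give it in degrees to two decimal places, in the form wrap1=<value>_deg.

wrap1=170.82_deg

open belt: β = asin((r2−r1)/C) = asin(8/100) = 4.5886°
wrap1 = π − 2β = 170.8229°
wrap2 = π + 2β = 189.1771°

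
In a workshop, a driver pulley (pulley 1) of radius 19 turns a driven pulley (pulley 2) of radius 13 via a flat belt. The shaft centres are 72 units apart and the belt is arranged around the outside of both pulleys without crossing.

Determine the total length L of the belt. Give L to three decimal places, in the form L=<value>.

open belt: β = asin((r2−r1)/C) = asin(-6/72) = -4.7802°
wrap1 = π − 2β = 189.5604°
wrap2 = π + 2β = 170.4396°
tangent length = C·cosβ = 71.7496
L = r1·wrap1 + r2·wrap2 + 2·C·cosβ = 19·3.3085 + 13·2.9747 + 2·71.7496 = 245.0313

L=245.031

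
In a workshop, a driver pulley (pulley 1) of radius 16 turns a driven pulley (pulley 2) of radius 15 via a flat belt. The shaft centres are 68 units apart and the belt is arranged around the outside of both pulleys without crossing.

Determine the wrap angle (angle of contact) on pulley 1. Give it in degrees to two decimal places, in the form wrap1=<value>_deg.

open belt: β = asin((r2−r1)/C) = asin(-1/68) = -0.8426°
wrap1 = π − 2β = 181.6852°
wrap2 = π + 2β = 178.3148°

wrap1=181.69_deg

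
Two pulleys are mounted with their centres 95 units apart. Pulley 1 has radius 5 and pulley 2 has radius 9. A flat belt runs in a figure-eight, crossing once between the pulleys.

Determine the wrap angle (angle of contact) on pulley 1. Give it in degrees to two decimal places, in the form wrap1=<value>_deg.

wrap1=196.95_deg

crossed belt: β = asin((r1+r2)/C) = asin(14/95) = 8.4745°
wrap1 = wrap2 = π + 2β = 196.9489°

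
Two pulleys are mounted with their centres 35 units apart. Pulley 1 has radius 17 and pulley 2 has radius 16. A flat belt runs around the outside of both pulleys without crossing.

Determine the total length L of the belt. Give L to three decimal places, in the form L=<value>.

L=173.701

open belt: β = asin((r2−r1)/C) = asin(-1/35) = -1.6372°
wrap1 = π − 2β = 183.2745°
wrap2 = π + 2β = 176.7255°
tangent length = C·cosβ = 34.9857
L = r1·wrap1 + r2·wrap2 + 2·C·cosβ = 17·3.1987 + 16·3.0844 + 2·34.9857 = 173.7011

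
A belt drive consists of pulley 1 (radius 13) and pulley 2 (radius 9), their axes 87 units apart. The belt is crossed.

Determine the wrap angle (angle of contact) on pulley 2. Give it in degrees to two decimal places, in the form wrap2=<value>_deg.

wrap2=209.30_deg

crossed belt: β = asin((r1+r2)/C) = asin(22/87) = 14.6476°
wrap1 = wrap2 = π + 2β = 209.2952°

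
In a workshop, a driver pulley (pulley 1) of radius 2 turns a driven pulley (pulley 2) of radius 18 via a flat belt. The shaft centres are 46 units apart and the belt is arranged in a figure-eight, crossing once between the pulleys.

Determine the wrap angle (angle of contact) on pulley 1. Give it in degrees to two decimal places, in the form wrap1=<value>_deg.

crossed belt: β = asin((r1+r2)/C) = asin(20/46) = 25.7715°
wrap1 = wrap2 = π + 2β = 231.5429°

wrap1=231.54_deg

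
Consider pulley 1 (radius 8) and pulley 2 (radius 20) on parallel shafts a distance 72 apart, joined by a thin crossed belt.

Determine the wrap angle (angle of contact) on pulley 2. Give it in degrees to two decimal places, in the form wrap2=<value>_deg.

crossed belt: β = asin((r1+r2)/C) = asin(28/72) = 22.8854°
wrap1 = wrap2 = π + 2β = 225.7708°

wrap2=225.77_deg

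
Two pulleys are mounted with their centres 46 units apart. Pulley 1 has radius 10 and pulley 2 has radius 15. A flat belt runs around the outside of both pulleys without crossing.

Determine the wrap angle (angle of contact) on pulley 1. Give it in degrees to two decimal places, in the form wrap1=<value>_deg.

open belt: β = asin((r2−r1)/C) = asin(5/46) = 6.2401°
wrap1 = π − 2β = 167.5197°
wrap2 = π + 2β = 192.4803°

wrap1=167.52_deg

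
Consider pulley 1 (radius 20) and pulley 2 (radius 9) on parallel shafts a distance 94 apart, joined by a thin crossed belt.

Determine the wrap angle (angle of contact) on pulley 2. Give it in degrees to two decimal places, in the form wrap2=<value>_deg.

crossed belt: β = asin((r1+r2)/C) = asin(29/94) = 17.9695°
wrap1 = wrap2 = π + 2β = 215.9390°

wrap2=215.94_deg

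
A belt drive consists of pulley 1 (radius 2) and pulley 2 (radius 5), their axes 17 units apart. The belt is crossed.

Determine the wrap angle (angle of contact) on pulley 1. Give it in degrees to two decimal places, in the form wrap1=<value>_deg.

crossed belt: β = asin((r1+r2)/C) = asin(7/17) = 24.3157°
wrap1 = wrap2 = π + 2β = 228.6315°

wrap1=228.63_deg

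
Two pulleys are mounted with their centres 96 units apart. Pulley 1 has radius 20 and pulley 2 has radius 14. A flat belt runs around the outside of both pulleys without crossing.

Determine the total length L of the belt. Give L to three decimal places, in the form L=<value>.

open belt: β = asin((r2−r1)/C) = asin(-6/96) = -3.5833°
wrap1 = π − 2β = 187.1666°
wrap2 = π + 2β = 172.8334°
tangent length = C·cosβ = 95.8123
L = r1·wrap1 + r2·wrap2 + 2·C·cosβ = 20·3.2667 + 14·3.0165 + 2·95.8123 = 299.1893

L=299.189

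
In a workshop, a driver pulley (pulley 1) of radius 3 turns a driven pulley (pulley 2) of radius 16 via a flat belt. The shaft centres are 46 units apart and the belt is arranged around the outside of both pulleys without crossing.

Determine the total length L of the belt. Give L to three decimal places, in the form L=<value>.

L=155.389

open belt: β = asin((r2−r1)/C) = asin(13/46) = 16.4160°
wrap1 = π − 2β = 147.1681°
wrap2 = π + 2β = 212.8319°
tangent length = C·cosβ = 44.1248
L = r1·wrap1 + r2·wrap2 + 2·C·cosβ = 3·2.5686 + 16·3.7146 + 2·44.1248 = 155.3892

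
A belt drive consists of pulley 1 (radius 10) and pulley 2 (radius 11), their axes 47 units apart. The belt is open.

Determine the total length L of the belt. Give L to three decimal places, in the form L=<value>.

L=159.995

open belt: β = asin((r2−r1)/C) = asin(1/47) = 1.2192°
wrap1 = π − 2β = 177.5617°
wrap2 = π + 2β = 182.4383°
tangent length = C·cosβ = 46.9894
L = r1·wrap1 + r2·wrap2 + 2·C·cosβ = 10·3.0990 + 11·3.1841 + 2·46.9894 = 159.9947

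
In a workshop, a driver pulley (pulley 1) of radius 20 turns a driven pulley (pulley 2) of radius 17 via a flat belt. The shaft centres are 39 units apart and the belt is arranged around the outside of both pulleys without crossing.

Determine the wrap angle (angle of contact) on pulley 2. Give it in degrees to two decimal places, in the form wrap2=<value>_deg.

open belt: β = asin((r2−r1)/C) = asin(-3/39) = -4.4117°
wrap1 = π − 2β = 188.8235°
wrap2 = π + 2β = 171.1765°

wrap2=171.18_deg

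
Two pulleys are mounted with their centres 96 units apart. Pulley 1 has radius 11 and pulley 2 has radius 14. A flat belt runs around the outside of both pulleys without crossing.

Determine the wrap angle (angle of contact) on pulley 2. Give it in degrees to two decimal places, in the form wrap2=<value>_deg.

wrap2=183.58_deg

open belt: β = asin((r2−r1)/C) = asin(3/96) = 1.7908°
wrap1 = π − 2β = 176.4184°
wrap2 = π + 2β = 183.5816°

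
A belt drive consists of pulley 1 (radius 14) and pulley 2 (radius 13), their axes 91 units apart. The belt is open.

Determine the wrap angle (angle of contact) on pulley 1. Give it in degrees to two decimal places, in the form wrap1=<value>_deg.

wrap1=181.26_deg

open belt: β = asin((r2−r1)/C) = asin(-1/91) = -0.6296°
wrap1 = π − 2β = 181.2593°
wrap2 = π + 2β = 178.7407°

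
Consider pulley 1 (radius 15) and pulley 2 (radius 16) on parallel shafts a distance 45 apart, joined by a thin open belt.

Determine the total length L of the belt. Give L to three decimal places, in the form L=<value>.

open belt: β = asin((r2−r1)/C) = asin(1/45) = 1.2733°
wrap1 = π − 2β = 177.4533°
wrap2 = π + 2β = 182.5467°
tangent length = C·cosβ = 44.9889
L = r1·wrap1 + r2·wrap2 + 2·C·cosβ = 15·3.0971 + 16·3.1860 + 2·44.9889 = 187.4116

L=187.412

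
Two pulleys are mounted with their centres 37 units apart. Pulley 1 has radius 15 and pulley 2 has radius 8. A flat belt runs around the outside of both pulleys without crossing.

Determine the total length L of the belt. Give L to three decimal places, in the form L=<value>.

L=147.585

open belt: β = asin((r2−r1)/C) = asin(-7/37) = -10.9055°
wrap1 = π − 2β = 201.8109°
wrap2 = π + 2β = 158.1891°
tangent length = C·cosβ = 36.3318
L = r1·wrap1 + r2·wrap2 + 2·C·cosβ = 15·3.5223 + 8·2.7609 + 2·36.3318 = 147.5849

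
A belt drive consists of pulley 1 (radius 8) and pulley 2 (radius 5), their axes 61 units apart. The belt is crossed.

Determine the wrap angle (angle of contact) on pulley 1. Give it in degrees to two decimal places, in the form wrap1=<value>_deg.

crossed belt: β = asin((r1+r2)/C) = asin(13/61) = 12.3049°
wrap1 = wrap2 = π + 2β = 204.6099°

wrap1=204.61_deg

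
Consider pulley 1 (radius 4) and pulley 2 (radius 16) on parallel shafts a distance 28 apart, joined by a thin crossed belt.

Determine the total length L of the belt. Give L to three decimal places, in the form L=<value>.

crossed belt: β = asin((r1+r2)/C) = asin(20/28) = 45.5847°
wrap1 = wrap2 = π + 2β = 271.1694°
tangent length = C·cosβ = 19.5959
L = (r1+r2)·wrap + 2·C·cosβ = 20·4.7328 + 2·19.5959 = 133.8478

L=133.848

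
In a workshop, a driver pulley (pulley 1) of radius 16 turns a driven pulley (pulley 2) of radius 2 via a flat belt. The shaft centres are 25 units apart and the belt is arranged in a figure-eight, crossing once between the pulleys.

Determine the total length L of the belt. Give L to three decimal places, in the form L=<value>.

L=120.184

crossed belt: β = asin((r1+r2)/C) = asin(18/25) = 46.0545°
wrap1 = wrap2 = π + 2β = 272.1090°
tangent length = C·cosβ = 17.3494
L = (r1+r2)·wrap + 2·C·cosβ = 18·4.7492 + 2·17.3494 = 120.1843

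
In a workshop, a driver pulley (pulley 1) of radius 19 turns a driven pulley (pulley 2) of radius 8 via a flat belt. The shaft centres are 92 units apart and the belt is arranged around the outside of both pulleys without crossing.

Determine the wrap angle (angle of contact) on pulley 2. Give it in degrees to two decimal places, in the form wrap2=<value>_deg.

wrap2=166.27_deg

open belt: β = asin((r2−r1)/C) = asin(-11/92) = -6.8670°
wrap1 = π − 2β = 193.7340°
wrap2 = π + 2β = 166.2660°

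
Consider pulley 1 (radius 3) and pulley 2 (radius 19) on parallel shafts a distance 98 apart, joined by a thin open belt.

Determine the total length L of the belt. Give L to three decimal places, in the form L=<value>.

L=267.733

open belt: β = asin((r2−r1)/C) = asin(16/98) = 9.3965°
wrap1 = π − 2β = 161.2070°
wrap2 = π + 2β = 198.7930°
tangent length = C·cosβ = 96.6851
L = r1·wrap1 + r2·wrap2 + 2·C·cosβ = 3·2.8136 + 19·3.4696 + 2·96.6851 = 267.7331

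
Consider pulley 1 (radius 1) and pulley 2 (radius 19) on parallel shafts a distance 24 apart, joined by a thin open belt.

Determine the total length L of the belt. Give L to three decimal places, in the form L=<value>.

open belt: β = asin((r2−r1)/C) = asin(18/24) = 48.5904°
wrap1 = π − 2β = 82.8192°
wrap2 = π + 2β = 277.1808°
tangent length = C·cosβ = 15.8745
L = r1·wrap1 + r2·wrap2 + 2·C·cosβ = 1·1.4455 + 19·4.8377 + 2·15.8745 = 125.1111

L=125.111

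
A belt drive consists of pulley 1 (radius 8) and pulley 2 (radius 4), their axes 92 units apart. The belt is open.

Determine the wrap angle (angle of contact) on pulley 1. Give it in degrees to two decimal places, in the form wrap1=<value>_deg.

wrap1=184.98_deg

open belt: β = asin((r2−r1)/C) = asin(-4/92) = -2.4919°
wrap1 = π − 2β = 184.9838°
wrap2 = π + 2β = 175.0162°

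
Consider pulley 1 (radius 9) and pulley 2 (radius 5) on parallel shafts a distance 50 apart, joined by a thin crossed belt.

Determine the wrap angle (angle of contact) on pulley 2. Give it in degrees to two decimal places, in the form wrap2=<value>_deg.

wrap2=212.52_deg

crossed belt: β = asin((r1+r2)/C) = asin(14/50) = 16.2602°
wrap1 = wrap2 = π + 2β = 212.5204°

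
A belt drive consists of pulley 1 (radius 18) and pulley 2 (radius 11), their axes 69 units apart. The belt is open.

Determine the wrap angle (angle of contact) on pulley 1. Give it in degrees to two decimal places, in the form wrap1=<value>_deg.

open belt: β = asin((r2−r1)/C) = asin(-7/69) = -5.8226°
wrap1 = π − 2β = 191.6453°
wrap2 = π + 2β = 168.3547°

wrap1=191.65_deg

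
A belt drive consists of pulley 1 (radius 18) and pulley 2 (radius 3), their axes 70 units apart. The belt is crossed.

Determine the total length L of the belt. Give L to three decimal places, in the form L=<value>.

crossed belt: β = asin((r1+r2)/C) = asin(21/70) = 17.4576°
wrap1 = wrap2 = π + 2β = 214.9152°
tangent length = C·cosβ = 66.7757
L = (r1+r2)·wrap + 2·C·cosβ = 21·3.7510 + 2·66.7757 = 212.3220

L=212.322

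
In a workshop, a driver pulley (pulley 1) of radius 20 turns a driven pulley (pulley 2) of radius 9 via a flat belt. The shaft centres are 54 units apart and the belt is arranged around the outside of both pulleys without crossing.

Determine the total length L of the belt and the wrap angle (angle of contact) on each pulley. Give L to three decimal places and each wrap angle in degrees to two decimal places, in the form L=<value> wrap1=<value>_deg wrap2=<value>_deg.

open belt: β = asin((r2−r1)/C) = asin(-11/54) = -11.7536°
wrap1 = π − 2β = 203.5073°
wrap2 = π + 2β = 156.4927°
tangent length = C·cosβ = 52.8678
L = r1·wrap1 + r2·wrap2 + 2·C·cosβ = 20·3.5519 + 9·2.7313 + 2·52.8678 = 201.3548

L=201.355 wrap1=203.51_deg wrap2=156.49_deg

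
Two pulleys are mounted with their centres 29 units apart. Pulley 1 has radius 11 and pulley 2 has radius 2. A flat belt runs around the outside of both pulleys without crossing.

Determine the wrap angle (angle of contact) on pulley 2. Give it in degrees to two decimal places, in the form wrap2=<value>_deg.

open belt: β = asin((r2−r1)/C) = asin(-9/29) = -18.0800°
wrap1 = π − 2β = 216.1600°
wrap2 = π + 2β = 143.8400°

wrap2=143.84_deg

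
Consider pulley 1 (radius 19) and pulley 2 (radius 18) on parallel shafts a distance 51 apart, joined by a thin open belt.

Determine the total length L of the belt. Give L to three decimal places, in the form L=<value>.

open belt: β = asin((r2−r1)/C) = asin(-1/51) = -1.1235°
wrap1 = π − 2β = 182.2470°
wrap2 = π + 2β = 177.7530°
tangent length = C·cosβ = 50.9902
L = r1·wrap1 + r2·wrap2 + 2·C·cosβ = 19·3.1808 + 18·3.1024 + 2·50.9902 = 218.2585

L=218.259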